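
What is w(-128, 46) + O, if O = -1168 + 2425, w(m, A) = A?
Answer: 1303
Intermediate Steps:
O = 1257
w(-128, 46) + O = 46 + 1257 = 1303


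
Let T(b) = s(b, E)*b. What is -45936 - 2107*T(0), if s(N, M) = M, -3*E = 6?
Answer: -45936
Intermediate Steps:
E = -2 (E = -1/3*6 = -2)
T(b) = -2*b
-45936 - 2107*T(0) = -45936 - 2107*(-2*0) = -45936 - 2107*0 = -45936 - 1*0 = -45936 + 0 = -45936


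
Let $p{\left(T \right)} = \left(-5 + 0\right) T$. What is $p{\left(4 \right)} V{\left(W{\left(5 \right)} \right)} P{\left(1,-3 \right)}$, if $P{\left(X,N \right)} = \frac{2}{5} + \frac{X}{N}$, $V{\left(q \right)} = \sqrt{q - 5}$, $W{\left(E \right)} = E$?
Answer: $0$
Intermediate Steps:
$V{\left(q \right)} = \sqrt{-5 + q}$
$P{\left(X,N \right)} = \frac{2}{5} + \frac{X}{N}$ ($P{\left(X,N \right)} = 2 \cdot \frac{1}{5} + \frac{X}{N} = \frac{2}{5} + \frac{X}{N}$)
$p{\left(T \right)} = - 5 T$
$p{\left(4 \right)} V{\left(W{\left(5 \right)} \right)} P{\left(1,-3 \right)} = \left(-5\right) 4 \sqrt{-5 + 5} \left(\frac{2}{5} + 1 \frac{1}{-3}\right) = - 20 \sqrt{0} \left(\frac{2}{5} + 1 \left(- \frac{1}{3}\right)\right) = \left(-20\right) 0 \left(\frac{2}{5} - \frac{1}{3}\right) = 0 \cdot \frac{1}{15} = 0$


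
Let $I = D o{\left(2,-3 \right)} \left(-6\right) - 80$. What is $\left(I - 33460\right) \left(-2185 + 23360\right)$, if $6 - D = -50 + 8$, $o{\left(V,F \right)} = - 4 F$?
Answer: $-783390300$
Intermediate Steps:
$D = 48$ ($D = 6 - \left(-50 + 8\right) = 6 - -42 = 6 + 42 = 48$)
$I = -3536$ ($I = 48 \left(-4\right) \left(-3\right) \left(-6\right) - 80 = 48 \cdot 12 \left(-6\right) - 80 = 48 \left(-72\right) - 80 = -3456 - 80 = -3536$)
$\left(I - 33460\right) \left(-2185 + 23360\right) = \left(-3536 - 33460\right) \left(-2185 + 23360\right) = \left(-36996\right) 21175 = -783390300$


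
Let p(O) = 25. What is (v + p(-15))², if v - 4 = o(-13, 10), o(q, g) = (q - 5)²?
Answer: 124609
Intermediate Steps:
o(q, g) = (-5 + q)²
v = 328 (v = 4 + (-5 - 13)² = 4 + (-18)² = 4 + 324 = 328)
(v + p(-15))² = (328 + 25)² = 353² = 124609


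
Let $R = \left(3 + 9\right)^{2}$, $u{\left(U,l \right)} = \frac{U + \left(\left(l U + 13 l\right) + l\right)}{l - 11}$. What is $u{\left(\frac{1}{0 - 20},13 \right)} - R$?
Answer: $- \frac{1067}{20} \approx -53.35$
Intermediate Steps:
$u{\left(U,l \right)} = \frac{U + 14 l + U l}{-11 + l}$ ($u{\left(U,l \right)} = \frac{U + \left(\left(U l + 13 l\right) + l\right)}{-11 + l} = \frac{U + \left(\left(13 l + U l\right) + l\right)}{-11 + l} = \frac{U + \left(14 l + U l\right)}{-11 + l} = \frac{U + 14 l + U l}{-11 + l}$)
$R = 144$ ($R = 12^{2} = 144$)
$u{\left(\frac{1}{0 - 20},13 \right)} - R = \frac{\frac{1}{0 - 20} + 14 \cdot 13 + \frac{1}{0 - 20} \cdot 13}{-11 + 13} - 144 = \frac{\frac{1}{-20} + 182 + \frac{1}{-20} \cdot 13}{2} - 144 = \frac{- \frac{1}{20} + 182 - \frac{13}{20}}{2} - 144 = \frac{1}{2} \cdot \frac{1813}{10} - 144 = \frac{1813}{20} - 144 = - \frac{1067}{20}$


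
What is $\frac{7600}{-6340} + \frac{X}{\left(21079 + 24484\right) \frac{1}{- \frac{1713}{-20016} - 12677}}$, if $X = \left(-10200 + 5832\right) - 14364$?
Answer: $\frac{5977695926223}{1147224268} \approx 5210.6$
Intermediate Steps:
$X = -18732$ ($X = -4368 - 14364 = -18732$)
$\frac{7600}{-6340} + \frac{X}{\left(21079 + 24484\right) \frac{1}{- \frac{1713}{-20016} - 12677}} = \frac{7600}{-6340} - \frac{18732}{\left(21079 + 24484\right) \frac{1}{- \frac{1713}{-20016} - 12677}} = 7600 \left(- \frac{1}{6340}\right) - \frac{18732}{45563 \frac{1}{\left(-1713\right) \left(- \frac{1}{20016}\right) - 12677}} = - \frac{380}{317} - \frac{18732}{45563 \frac{1}{\frac{571}{6672} - 12677}} = - \frac{380}{317} - \frac{18732}{45563 \frac{1}{- \frac{84580373}{6672}}} = - \frac{380}{317} - \frac{18732}{45563 \left(- \frac{6672}{84580373}\right)} = - \frac{380}{317} - \frac{18732}{- \frac{303996336}{84580373}} = - \frac{380}{317} - - \frac{18861423179}{3619004} = - \frac{380}{317} + \frac{18861423179}{3619004} = \frac{5977695926223}{1147224268}$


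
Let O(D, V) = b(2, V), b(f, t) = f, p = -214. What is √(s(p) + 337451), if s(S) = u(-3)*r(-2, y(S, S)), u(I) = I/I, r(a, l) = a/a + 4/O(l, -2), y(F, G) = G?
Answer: √337454 ≈ 580.91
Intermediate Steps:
O(D, V) = 2
r(a, l) = 3 (r(a, l) = a/a + 4/2 = 1 + 4*(½) = 1 + 2 = 3)
u(I) = 1
s(S) = 3 (s(S) = 1*3 = 3)
√(s(p) + 337451) = √(3 + 337451) = √337454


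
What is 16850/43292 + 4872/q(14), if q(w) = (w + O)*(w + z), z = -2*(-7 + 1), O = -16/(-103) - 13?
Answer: 777741149/4783766 ≈ 162.58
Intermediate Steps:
O = -1323/103 (O = -16*(-1/103) - 13 = 16/103 - 13 = -1323/103 ≈ -12.845)
z = 12 (z = -2*(-6) = 12)
q(w) = (12 + w)*(-1323/103 + w) (q(w) = (w - 1323/103)*(w + 12) = (-1323/103 + w)*(12 + w) = (12 + w)*(-1323/103 + w))
16850/43292 + 4872/q(14) = 16850/43292 + 4872/(-15876/103 + 14² - 87/103*14) = 16850*(1/43292) + 4872/(-15876/103 + 196 - 1218/103) = 8425/21646 + 4872/(3094/103) = 8425/21646 + 4872*(103/3094) = 8425/21646 + 35844/221 = 777741149/4783766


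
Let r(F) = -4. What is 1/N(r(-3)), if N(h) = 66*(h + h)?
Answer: -1/528 ≈ -0.0018939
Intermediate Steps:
N(h) = 132*h (N(h) = 66*(2*h) = 132*h)
1/N(r(-3)) = 1/(132*(-4)) = 1/(-528) = -1/528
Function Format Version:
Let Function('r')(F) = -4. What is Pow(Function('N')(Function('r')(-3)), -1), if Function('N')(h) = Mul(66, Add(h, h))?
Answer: Rational(-1, 528) ≈ -0.0018939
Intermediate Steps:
Function('N')(h) = Mul(132, h) (Function('N')(h) = Mul(66, Mul(2, h)) = Mul(132, h))
Pow(Function('N')(Function('r')(-3)), -1) = Pow(Mul(132, -4), -1) = Pow(-528, -1) = Rational(-1, 528)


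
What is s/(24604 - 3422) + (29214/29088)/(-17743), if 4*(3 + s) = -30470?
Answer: -109267298645/303672438608 ≈ -0.35982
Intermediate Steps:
s = -15241/2 (s = -3 + (1/4)*(-30470) = -3 - 15235/2 = -15241/2 ≈ -7620.5)
s/(24604 - 3422) + (29214/29088)/(-17743) = -15241/(2*(24604 - 3422)) + (29214/29088)/(-17743) = -15241/2/21182 + (29214*(1/29088))*(-1/17743) = -15241/2*1/21182 + (1623/1616)*(-1/17743) = -15241/42364 - 1623/28672688 = -109267298645/303672438608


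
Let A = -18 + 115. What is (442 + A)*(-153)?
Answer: -82467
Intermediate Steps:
A = 97
(442 + A)*(-153) = (442 + 97)*(-153) = 539*(-153) = -82467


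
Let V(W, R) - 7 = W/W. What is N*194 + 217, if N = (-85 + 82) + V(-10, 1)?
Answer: 1187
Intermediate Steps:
V(W, R) = 8 (V(W, R) = 7 + W/W = 7 + 1 = 8)
N = 5 (N = (-85 + 82) + 8 = -3 + 8 = 5)
N*194 + 217 = 5*194 + 217 = 970 + 217 = 1187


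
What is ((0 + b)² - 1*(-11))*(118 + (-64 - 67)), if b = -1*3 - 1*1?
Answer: -351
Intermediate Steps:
b = -4 (b = -3 - 1 = -4)
((0 + b)² - 1*(-11))*(118 + (-64 - 67)) = ((0 - 4)² - 1*(-11))*(118 + (-64 - 67)) = ((-4)² + 11)*(118 - 131) = (16 + 11)*(-13) = 27*(-13) = -351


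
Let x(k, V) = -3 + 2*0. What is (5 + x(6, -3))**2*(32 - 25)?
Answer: 28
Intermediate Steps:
x(k, V) = -3 (x(k, V) = -3 + 0 = -3)
(5 + x(6, -3))**2*(32 - 25) = (5 - 3)**2*(32 - 25) = 2**2*7 = 4*7 = 28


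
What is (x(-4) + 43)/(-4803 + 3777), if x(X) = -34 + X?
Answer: -5/1026 ≈ -0.0048733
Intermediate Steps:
(x(-4) + 43)/(-4803 + 3777) = ((-34 - 4) + 43)/(-4803 + 3777) = (-38 + 43)/(-1026) = 5*(-1/1026) = -5/1026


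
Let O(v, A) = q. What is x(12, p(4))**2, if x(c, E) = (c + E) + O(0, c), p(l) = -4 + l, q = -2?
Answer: 100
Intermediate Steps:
O(v, A) = -2
x(c, E) = -2 + E + c (x(c, E) = (c + E) - 2 = (E + c) - 2 = -2 + E + c)
x(12, p(4))**2 = (-2 + (-4 + 4) + 12)**2 = (-2 + 0 + 12)**2 = 10**2 = 100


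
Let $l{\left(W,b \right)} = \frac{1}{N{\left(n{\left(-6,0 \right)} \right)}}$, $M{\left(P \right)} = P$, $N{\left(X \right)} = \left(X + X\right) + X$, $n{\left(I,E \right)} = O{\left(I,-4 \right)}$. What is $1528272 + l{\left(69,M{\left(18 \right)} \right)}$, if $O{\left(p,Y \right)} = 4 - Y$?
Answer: $\frac{36678529}{24} \approx 1.5283 \cdot 10^{6}$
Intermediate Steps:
$n{\left(I,E \right)} = 8$ ($n{\left(I,E \right)} = 4 - -4 = 4 + 4 = 8$)
$N{\left(X \right)} = 3 X$ ($N{\left(X \right)} = 2 X + X = 3 X$)
$l{\left(W,b \right)} = \frac{1}{24}$ ($l{\left(W,b \right)} = \frac{1}{3 \cdot 8} = \frac{1}{24}$)
$1528272 + l{\left(69,M{\left(18 \right)} \right)} = 1528272 + \frac{1}{24} = \frac{36678529}{24}$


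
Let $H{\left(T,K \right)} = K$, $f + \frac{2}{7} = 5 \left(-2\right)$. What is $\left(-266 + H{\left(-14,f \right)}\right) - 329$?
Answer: $- \frac{4237}{7} \approx -605.29$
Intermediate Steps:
$f = - \frac{72}{7}$ ($f = - \frac{2}{7} + 5 \left(-2\right) = - \frac{2}{7} - 10 = - \frac{72}{7} \approx -10.286$)
$\left(-266 + H{\left(-14,f \right)}\right) - 329 = \left(-266 - \frac{72}{7}\right) - 329 = - \frac{1934}{7} - 329 = - \frac{4237}{7}$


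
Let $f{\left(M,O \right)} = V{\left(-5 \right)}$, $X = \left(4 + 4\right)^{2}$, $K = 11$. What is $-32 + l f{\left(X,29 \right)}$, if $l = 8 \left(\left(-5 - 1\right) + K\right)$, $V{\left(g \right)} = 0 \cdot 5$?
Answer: $-32$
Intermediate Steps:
$V{\left(g \right)} = 0$
$X = 64$ ($X = 8^{2} = 64$)
$f{\left(M,O \right)} = 0$
$l = 40$ ($l = 8 \left(\left(-5 - 1\right) + 11\right) = 8 \left(-6 + 11\right) = 8 \cdot 5 = 40$)
$-32 + l f{\left(X,29 \right)} = -32 + 40 \cdot 0 = -32 + 0 = -32$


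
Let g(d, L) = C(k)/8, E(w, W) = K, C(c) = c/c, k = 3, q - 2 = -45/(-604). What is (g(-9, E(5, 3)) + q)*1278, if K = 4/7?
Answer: 1697823/604 ≈ 2811.0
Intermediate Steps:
q = 1253/604 (q = 2 - 45/(-604) = 2 - 45*(-1/604) = 2 + 45/604 = 1253/604 ≈ 2.0745)
K = 4/7 (K = 4*(⅐) = 4/7 ≈ 0.57143)
C(c) = 1
E(w, W) = 4/7
g(d, L) = ⅛ (g(d, L) = 1/8 = 1*(⅛) = ⅛)
(g(-9, E(5, 3)) + q)*1278 = (⅛ + 1253/604)*1278 = (2657/1208)*1278 = 1697823/604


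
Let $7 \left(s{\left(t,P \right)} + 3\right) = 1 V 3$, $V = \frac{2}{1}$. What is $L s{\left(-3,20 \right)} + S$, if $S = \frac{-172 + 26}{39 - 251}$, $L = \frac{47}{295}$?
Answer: $\frac{15203}{43778} \approx 0.34727$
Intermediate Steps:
$L = \frac{47}{295}$ ($L = 47 \cdot \frac{1}{295} = \frac{47}{295} \approx 0.15932$)
$V = 2$ ($V = 2 \cdot 1 = 2$)
$s{\left(t,P \right)} = - \frac{15}{7}$ ($s{\left(t,P \right)} = -3 + \frac{1 \cdot 2 \cdot 3}{7} = -3 + \frac{2 \cdot 3}{7} = -3 + \frac{1}{7} \cdot 6 = -3 + \frac{6}{7} = - \frac{15}{7}$)
$S = \frac{73}{106}$ ($S = - \frac{146}{-212} = \left(-146\right) \left(- \frac{1}{212}\right) = \frac{73}{106} \approx 0.68868$)
$L s{\left(-3,20 \right)} + S = \frac{47}{295} \left(- \frac{15}{7}\right) + \frac{73}{106} = - \frac{141}{413} + \frac{73}{106} = \frac{15203}{43778}$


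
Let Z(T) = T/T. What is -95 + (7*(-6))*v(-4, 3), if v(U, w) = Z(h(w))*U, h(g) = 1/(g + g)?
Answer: 73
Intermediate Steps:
h(g) = 1/(2*g)
Z(T) = 1
v(U, w) = U (v(U, w) = 1*U = U)
-95 + (7*(-6))*v(-4, 3) = -95 + (7*(-6))*(-4) = -95 - 42*(-4) = -95 + 168 = 73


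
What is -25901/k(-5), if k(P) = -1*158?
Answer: 25901/158 ≈ 163.93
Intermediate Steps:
k(P) = -158
-25901/k(-5) = -25901/(-158) = -25901*(-1/158) = 25901/158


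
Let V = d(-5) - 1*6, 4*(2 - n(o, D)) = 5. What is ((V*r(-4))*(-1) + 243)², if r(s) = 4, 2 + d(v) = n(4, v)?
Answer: 73984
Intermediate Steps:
n(o, D) = ¾ (n(o, D) = 2 - ¼*5 = 2 - 5/4 = ¾)
d(v) = -5/4 (d(v) = -2 + ¾ = -5/4)
V = -29/4 (V = -5/4 - 1*6 = -5/4 - 6 = -29/4 ≈ -7.2500)
((V*r(-4))*(-1) + 243)² = (-29/4*4*(-1) + 243)² = (-29*(-1) + 243)² = (29 + 243)² = 272² = 73984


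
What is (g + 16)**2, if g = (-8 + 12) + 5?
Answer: 625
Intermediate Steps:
g = 9 (g = 4 + 5 = 9)
(g + 16)**2 = (9 + 16)**2 = 25**2 = 625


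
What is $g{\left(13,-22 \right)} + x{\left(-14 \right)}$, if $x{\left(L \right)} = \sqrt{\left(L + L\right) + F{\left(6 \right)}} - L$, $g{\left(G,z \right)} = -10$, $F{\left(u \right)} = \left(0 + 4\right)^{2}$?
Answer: $4 + 2 i \sqrt{3} \approx 4.0 + 3.4641 i$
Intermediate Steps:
$F{\left(u \right)} = 16$ ($F{\left(u \right)} = 4^{2} = 16$)
$x{\left(L \right)} = \sqrt{16 + 2 L} - L$ ($x{\left(L \right)} = \sqrt{\left(L + L\right) + 16} - L = \sqrt{2 L + 16} - L = \sqrt{16 + 2 L} - L$)
$g{\left(13,-22 \right)} + x{\left(-14 \right)} = -10 + \left(\sqrt{16 + 2 \left(-14\right)} - -14\right) = -10 + \left(\sqrt{16 - 28} + 14\right) = -10 + \left(\sqrt{-12} + 14\right) = -10 + \left(2 i \sqrt{3} + 14\right) = -10 + \left(14 + 2 i \sqrt{3}\right) = 4 + 2 i \sqrt{3}$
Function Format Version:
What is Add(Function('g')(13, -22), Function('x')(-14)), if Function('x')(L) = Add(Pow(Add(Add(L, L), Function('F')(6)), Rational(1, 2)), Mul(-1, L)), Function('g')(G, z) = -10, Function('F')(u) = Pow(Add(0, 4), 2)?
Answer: Add(4, Mul(2, I, Pow(3, Rational(1, 2)))) ≈ Add(4.0000, Mul(3.4641, I))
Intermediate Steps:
Function('F')(u) = 16 (Function('F')(u) = Pow(4, 2) = 16)
Function('x')(L) = Add(Pow(Add(16, Mul(2, L)), Rational(1, 2)), Mul(-1, L)) (Function('x')(L) = Add(Pow(Add(Add(L, L), 16), Rational(1, 2)), Mul(-1, L)) = Add(Pow(Add(Mul(2, L), 16), Rational(1, 2)), Mul(-1, L)) = Add(Pow(Add(16, Mul(2, L)), Rational(1, 2)), Mul(-1, L)))
Add(Function('g')(13, -22), Function('x')(-14)) = Add(-10, Add(Pow(Add(16, Mul(2, -14)), Rational(1, 2)), Mul(-1, -14))) = Add(-10, Add(Pow(Add(16, -28), Rational(1, 2)), 14)) = Add(-10, Add(Pow(-12, Rational(1, 2)), 14)) = Add(-10, Add(Mul(2, I, Pow(3, Rational(1, 2))), 14)) = Add(-10, Add(14, Mul(2, I, Pow(3, Rational(1, 2))))) = Add(4, Mul(2, I, Pow(3, Rational(1, 2))))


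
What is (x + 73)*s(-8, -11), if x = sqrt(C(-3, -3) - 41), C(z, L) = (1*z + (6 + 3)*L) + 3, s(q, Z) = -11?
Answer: -803 - 22*I*sqrt(17) ≈ -803.0 - 90.708*I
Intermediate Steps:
C(z, L) = 3 + z + 9*L (C(z, L) = (z + 9*L) + 3 = 3 + z + 9*L)
x = 2*I*sqrt(17) (x = sqrt((3 - 3 + 9*(-3)) - 41) = sqrt((3 - 3 - 27) - 41) = sqrt(-27 - 41) = sqrt(-68) = 2*I*sqrt(17) ≈ 8.2462*I)
(x + 73)*s(-8, -11) = (2*I*sqrt(17) + 73)*(-11) = (73 + 2*I*sqrt(17))*(-11) = -803 - 22*I*sqrt(17)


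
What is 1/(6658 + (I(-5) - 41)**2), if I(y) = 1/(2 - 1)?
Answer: 1/8258 ≈ 0.00012109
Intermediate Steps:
I(y) = 1 (I(y) = 1/1 = 1)
1/(6658 + (I(-5) - 41)**2) = 1/(6658 + (1 - 41)**2) = 1/(6658 + (-40)**2) = 1/(6658 + 1600) = 1/8258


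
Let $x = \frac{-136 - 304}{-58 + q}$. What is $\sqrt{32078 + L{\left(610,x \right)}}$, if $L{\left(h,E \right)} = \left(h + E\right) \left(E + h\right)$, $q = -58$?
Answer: $\frac{\sqrt{343817598}}{29} \approx 639.39$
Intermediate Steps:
$x = \frac{110}{29}$ ($x = \frac{-136 - 304}{-58 - 58} = - \frac{440}{-116} = \left(-440\right) \left(- \frac{1}{116}\right) = \frac{110}{29} \approx 3.7931$)
$L{\left(h,E \right)} = \left(E + h\right)^{2}$ ($L{\left(h,E \right)} = \left(E + h\right) \left(E + h\right) = \left(E + h\right)^{2}$)
$\sqrt{32078 + L{\left(610,x \right)}} = \sqrt{32078 + \left(\frac{110}{29} + 610\right)^{2}} = \sqrt{32078 + \left(\frac{17800}{29}\right)^{2}} = \sqrt{32078 + \frac{316840000}{841}} = \sqrt{\frac{343817598}{841}} = \frac{\sqrt{343817598}}{29}$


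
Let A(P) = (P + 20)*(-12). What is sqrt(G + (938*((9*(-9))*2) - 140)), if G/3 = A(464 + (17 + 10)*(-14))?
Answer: 2*I*sqrt(38978) ≈ 394.86*I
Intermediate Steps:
A(P) = -240 - 12*P (A(P) = (20 + P)*(-12) = -240 - 12*P)
G = -3816 (G = 3*(-240 - 12*(464 + (17 + 10)*(-14))) = 3*(-240 - 12*(464 + 27*(-14))) = 3*(-240 - 12*(464 - 378)) = 3*(-240 - 12*86) = 3*(-240 - 1032) = 3*(-1272) = -3816)
sqrt(G + (938*((9*(-9))*2) - 140)) = sqrt(-3816 + (938*((9*(-9))*2) - 140)) = sqrt(-3816 + (938*(-81*2) - 140)) = sqrt(-3816 + (938*(-162) - 140)) = sqrt(-3816 + (-151956 - 140)) = sqrt(-3816 - 152096) = sqrt(-155912) = 2*I*sqrt(38978)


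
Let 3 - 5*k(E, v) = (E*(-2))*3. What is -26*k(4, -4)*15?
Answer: -2106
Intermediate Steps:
k(E, v) = 3/5 + 6*E/5 (k(E, v) = 3/5 - E*(-2)*3/5 = 3/5 - (-2*E)*3/5 = 3/5 - (-6)*E/5 = 3/5 + 6*E/5)
-26*k(4, -4)*15 = -26*(3/5 + (6/5)*4)*15 = -26*(3/5 + 24/5)*15 = -26*27/5*15 = -702/5*15 = -2106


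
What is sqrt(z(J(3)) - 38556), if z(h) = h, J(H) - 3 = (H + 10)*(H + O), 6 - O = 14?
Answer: I*sqrt(38618) ≈ 196.51*I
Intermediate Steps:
O = -8 (O = 6 - 1*14 = 6 - 14 = -8)
J(H) = 3 + (-8 + H)*(10 + H) (J(H) = 3 + (H + 10)*(H - 8) = 3 + (10 + H)*(-8 + H) = 3 + (-8 + H)*(10 + H))
sqrt(z(J(3)) - 38556) = sqrt((-77 + 3**2 + 2*3) - 38556) = sqrt((-77 + 9 + 6) - 38556) = sqrt(-62 - 38556) = sqrt(-38618) = I*sqrt(38618)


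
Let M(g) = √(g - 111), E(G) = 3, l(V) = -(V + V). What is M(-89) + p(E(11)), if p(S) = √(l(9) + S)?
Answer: I*(√15 + 10*√2) ≈ 18.015*I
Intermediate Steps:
l(V) = -2*V
p(S) = √(-18 + S) (p(S) = √(-2*9 + S) = √(-18 + S))
M(g) = √(-111 + g)
M(-89) + p(E(11)) = √(-111 - 89) + √(-18 + 3) = √(-200) + √(-15) = 10*I*√2 + I*√15 = I*√15 + 10*I*√2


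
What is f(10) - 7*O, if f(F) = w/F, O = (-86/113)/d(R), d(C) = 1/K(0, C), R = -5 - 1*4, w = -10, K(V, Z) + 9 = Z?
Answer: -10949/113 ≈ -96.894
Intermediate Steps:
K(V, Z) = -9 + Z
R = -9 (R = -5 - 4 = -9)
d(C) = 1/(-9 + C)
O = 1548/113 (O = (-86/113)/(1/(-9 - 9)) = (-86*1/113)/(1/(-18)) = -86/(113*(-1/18)) = -86/113*(-18) = 1548/113 ≈ 13.699)
f(F) = -10/F
f(10) - 7*O = -10/10 - 7*1548/113 = -10*⅒ - 10836/113 = -1 - 10836/113 = -10949/113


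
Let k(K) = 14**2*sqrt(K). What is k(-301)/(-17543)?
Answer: -196*I*sqrt(301)/17543 ≈ -0.19384*I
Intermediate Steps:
k(K) = 196*sqrt(K)
k(-301)/(-17543) = (196*sqrt(-301))/(-17543) = (196*(I*sqrt(301)))*(-1/17543) = (196*I*sqrt(301))*(-1/17543) = -196*I*sqrt(301)/17543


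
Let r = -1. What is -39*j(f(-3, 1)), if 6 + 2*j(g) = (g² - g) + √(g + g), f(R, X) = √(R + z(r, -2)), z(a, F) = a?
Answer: 195 + 39*I - 39*√2*(1 + I)/2 ≈ 167.42 + 11.423*I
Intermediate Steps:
f(R, X) = √(-1 + R) (f(R, X) = √(R - 1) = √(-1 + R))
j(g) = -3 + g²/2 - g/2 + √2*√g/2 (j(g) = -3 + ((g² - g) + √(g + g))/2 = -3 + ((g² - g) + √(2*g))/2 = -3 + ((g² - g) + √2*√g)/2 = -3 + (g² - g + √2*√g)/2 = -3 + (g²/2 - g/2 + √2*√g/2) = -3 + g²/2 - g/2 + √2*√g/2)
-39*j(f(-3, 1)) = -39*(-3 + (√(-1 - 3))²/2 - √(-1 - 3)/2 + √2*√(√(-1 - 3))/2) = -39*(-3 + (√(-4))²/2 - I + √2*√(√(-4))/2) = -39*(-3 + (2*I)²/2 - I + √2*√(2*I)/2) = -39*(-3 + (½)*(-4) - I + √2*(1 + I)/2) = -39*(-3 - 2 - I + √2*(1 + I)/2) = -39*(-5 - I + √2*(1 + I)/2) = 195 + 39*I - 39*√2*(1 + I)/2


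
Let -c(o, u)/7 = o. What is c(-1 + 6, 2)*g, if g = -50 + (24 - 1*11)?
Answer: 1295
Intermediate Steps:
c(o, u) = -7*o
g = -37 (g = -50 + (24 - 11) = -50 + 13 = -37)
c(-1 + 6, 2)*g = -7*(-1 + 6)*(-37) = -7*5*(-37) = -35*(-37) = 1295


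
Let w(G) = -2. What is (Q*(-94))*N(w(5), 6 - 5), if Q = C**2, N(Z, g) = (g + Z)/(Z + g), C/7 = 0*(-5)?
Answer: 0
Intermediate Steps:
C = 0 (C = 7*(0*(-5)) = 7*0 = 0)
N(Z, g) = 1 (N(Z, g) = (Z + g)/(Z + g) = 1)
Q = 0 (Q = 0**2 = 0)
(Q*(-94))*N(w(5), 6 - 5) = (0*(-94))*1 = 0*1 = 0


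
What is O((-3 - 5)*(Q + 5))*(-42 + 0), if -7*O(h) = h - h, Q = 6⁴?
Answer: 0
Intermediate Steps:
Q = 1296
O(h) = 0 (O(h) = -(h - h)/7 = -⅐*0 = 0)
O((-3 - 5)*(Q + 5))*(-42 + 0) = 0*(-42 + 0) = 0*(-42) = 0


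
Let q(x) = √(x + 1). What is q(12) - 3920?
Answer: -3920 + √13 ≈ -3916.4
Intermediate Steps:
q(x) = √(1 + x)
q(12) - 3920 = √(1 + 12) - 3920 = √13 - 3920 = -3920 + √13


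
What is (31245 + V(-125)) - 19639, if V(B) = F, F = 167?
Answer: 11773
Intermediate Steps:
V(B) = 167
(31245 + V(-125)) - 19639 = (31245 + 167) - 19639 = 31412 - 19639 = 11773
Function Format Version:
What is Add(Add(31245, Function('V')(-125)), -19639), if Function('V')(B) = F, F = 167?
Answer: 11773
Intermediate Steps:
Function('V')(B) = 167
Add(Add(31245, Function('V')(-125)), -19639) = Add(Add(31245, 167), -19639) = Add(31412, -19639) = 11773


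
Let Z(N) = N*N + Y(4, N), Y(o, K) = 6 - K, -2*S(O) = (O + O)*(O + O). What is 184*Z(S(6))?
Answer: 968208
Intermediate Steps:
S(O) = -2*O² (S(O) = -(O + O)*(O + O)/2 = -2*O*2*O/2 = -2*O²)
Z(N) = 6 + N² - N (Z(N) = N*N + (6 - N) = N² + (6 - N) = 6 + N² - N)
184*Z(S(6)) = 184*(6 + (-2*6²)² - (-2)*6²) = 184*(6 + (-2*36)² - (-2)*36) = 184*(6 + (-72)² - 1*(-72)) = 184*(6 + 5184 + 72) = 184*5262 = 968208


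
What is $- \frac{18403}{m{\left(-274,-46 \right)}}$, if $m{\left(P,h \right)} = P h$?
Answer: $- \frac{18403}{12604} \approx -1.4601$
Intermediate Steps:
$- \frac{18403}{m{\left(-274,-46 \right)}} = - \frac{18403}{\left(-274\right) \left(-46\right)} = - \frac{18403}{12604}$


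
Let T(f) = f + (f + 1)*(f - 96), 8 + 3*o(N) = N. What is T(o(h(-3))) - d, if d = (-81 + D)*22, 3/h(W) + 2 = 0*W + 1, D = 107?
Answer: -2789/9 ≈ -309.89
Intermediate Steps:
h(W) = -3 (h(W) = 3/(-2 + (0*W + 1)) = 3/(-2 + (0 + 1)) = 3/(-2 + 1) = 3/(-1) = 3*(-1) = -3)
d = 572 (d = (-81 + 107)*22 = 26*22 = 572)
o(N) = -8/3 + N/3
T(f) = f + (1 + f)*(-96 + f)
T(o(h(-3))) - d = (-96 + (-8/3 + (1/3)*(-3))**2 - 94*(-8/3 + (1/3)*(-3))) - 1*572 = (-96 + (-8/3 - 1)**2 - 94*(-8/3 - 1)) - 572 = (-96 + (-11/3)**2 - 94*(-11/3)) - 572 = (-96 + 121/9 + 1034/3) - 572 = 2359/9 - 572 = -2789/9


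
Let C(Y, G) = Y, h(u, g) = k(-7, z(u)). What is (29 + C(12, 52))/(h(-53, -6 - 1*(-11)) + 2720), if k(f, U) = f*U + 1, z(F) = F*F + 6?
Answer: -41/16984 ≈ -0.0024140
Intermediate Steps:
z(F) = 6 + F**2 (z(F) = F**2 + 6 = 6 + F**2)
k(f, U) = 1 + U*f (k(f, U) = U*f + 1 = 1 + U*f)
h(u, g) = -41 - 7*u**2 (h(u, g) = 1 + (6 + u**2)*(-7) = 1 + (-42 - 7*u**2) = -41 - 7*u**2)
(29 + C(12, 52))/(h(-53, -6 - 1*(-11)) + 2720) = (29 + 12)/((-41 - 7*(-53)**2) + 2720) = 41/((-41 - 7*2809) + 2720) = 41/((-41 - 19663) + 2720) = 41/(-19704 + 2720) = 41/(-16984) = 41*(-1/16984) = -41/16984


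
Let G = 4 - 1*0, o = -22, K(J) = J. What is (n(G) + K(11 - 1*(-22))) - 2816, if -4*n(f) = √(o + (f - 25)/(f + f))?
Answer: -2783 - I*√394/16 ≈ -2783.0 - 1.2406*I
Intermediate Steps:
G = 4 (G = 4 + 0 = 4)
n(f) = -√(-22 + (-25 + f)/(2*f))/4 (n(f) = -√(-22 + (f - 25)/(f + f))/4 = -√(-22 + (-25 + f)/((2*f)))/4 = -√(-22 + (-25 + f)*(1/(2*f)))/4 = -√(-22 + (-25 + f)/(2*f))/4)
(n(G) + K(11 - 1*(-22))) - 2816 = (-√(-86 - 50/4)/8 + (11 - 1*(-22))) - 2816 = (-√(-86 - 50*¼)/8 + (11 + 22)) - 2816 = (-√(-86 - 25/2)/8 + 33) - 2816 = (-I*√394/16 + 33) - 2816 = (33 - I*√394/16) - 2816 = -2783 - I*√394/16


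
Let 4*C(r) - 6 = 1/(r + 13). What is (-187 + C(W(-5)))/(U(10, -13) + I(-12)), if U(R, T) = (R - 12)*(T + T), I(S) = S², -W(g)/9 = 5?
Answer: -23745/25088 ≈ -0.94647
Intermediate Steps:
W(g) = -45 (W(g) = -9*5 = -45)
C(r) = 3/2 + 1/(4*(13 + r)) (C(r) = 3/2 + 1/(4*(r + 13)) = 3/2 + 1/(4*(13 + r)))
U(R, T) = 2*T*(-12 + R) (U(R, T) = (-12 + R)*(2*T) = 2*T*(-12 + R))
(-187 + C(W(-5)))/(U(10, -13) + I(-12)) = (-187 + (79 + 6*(-45))/(4*(13 - 45)))/(2*(-13)*(-12 + 10) + (-12)²) = (-187 + (¼)*(79 - 270)/(-32))/(2*(-13)*(-2) + 144) = (-187 + (¼)*(-1/32)*(-191))/(52 + 144) = (-187 + 191/128)/196 = -23745/128*1/196 = -23745/25088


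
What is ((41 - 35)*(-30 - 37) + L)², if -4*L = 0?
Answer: 161604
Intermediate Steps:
L = 0 (L = -¼*0 = 0)
((41 - 35)*(-30 - 37) + L)² = ((41 - 35)*(-30 - 37) + 0)² = (6*(-67) + 0)² = (-402 + 0)² = (-402)² = 161604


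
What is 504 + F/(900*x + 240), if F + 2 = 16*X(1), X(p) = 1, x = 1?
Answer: 287287/570 ≈ 504.01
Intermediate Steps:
F = 14 (F = -2 + 16*1 = -2 + 16 = 14)
504 + F/(900*x + 240) = 504 + 14/(900*1 + 240) = 504 + 14/(900 + 240) = 504 + 14/1140 = 504 + (1/1140)*14 = 504 + 7/570 = 287287/570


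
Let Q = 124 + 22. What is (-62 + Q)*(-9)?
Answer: -756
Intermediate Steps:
Q = 146
(-62 + Q)*(-9) = (-62 + 146)*(-9) = 84*(-9) = -756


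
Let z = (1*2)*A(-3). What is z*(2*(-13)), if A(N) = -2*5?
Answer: 520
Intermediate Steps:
A(N) = -10
z = -20 (z = (1*2)*(-10) = 2*(-10) = -20)
z*(2*(-13)) = -40*(-13) = -20*(-26) = 520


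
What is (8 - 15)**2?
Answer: 49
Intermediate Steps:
(8 - 15)**2 = (-7)**2 = 49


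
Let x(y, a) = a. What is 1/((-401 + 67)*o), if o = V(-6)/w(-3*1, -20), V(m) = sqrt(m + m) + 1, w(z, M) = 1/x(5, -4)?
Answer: -I/(-1336*I + 2672*sqrt(3)) ≈ 5.7577e-5 - 0.00019945*I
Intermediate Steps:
w(z, M) = -1/4 (w(z, M) = 1/(-4) = -1/4)
V(m) = 1 + sqrt(2)*sqrt(m) (V(m) = sqrt(2*m) + 1 = sqrt(2)*sqrt(m) + 1 = 1 + sqrt(2)*sqrt(m))
o = -4 - 8*I*sqrt(3) (o = (1 + sqrt(2)*sqrt(-6))/(-1/4) = (1 + sqrt(2)*(I*sqrt(6)))*(-4) = (1 + 2*I*sqrt(3))*(-4) = -4 - 8*I*sqrt(3) ≈ -4.0 - 13.856*I)
1/((-401 + 67)*o) = 1/((-401 + 67)*(-4 - 8*I*sqrt(3))) = 1/((-334)*(-4 - 8*I*sqrt(3))) = -1/(334*(-4 - 8*I*sqrt(3)))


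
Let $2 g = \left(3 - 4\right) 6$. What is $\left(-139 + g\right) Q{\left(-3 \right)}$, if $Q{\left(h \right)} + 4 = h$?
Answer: $994$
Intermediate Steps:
$g = -3$ ($g = \frac{\left(3 - 4\right) 6}{2} = \frac{\left(-1\right) 6}{2} = \frac{1}{2} \left(-6\right) = -3$)
$Q{\left(h \right)} = -4 + h$
$\left(-139 + g\right) Q{\left(-3 \right)} = \left(-139 - 3\right) \left(-4 - 3\right) = \left(-142\right) \left(-7\right) = 994$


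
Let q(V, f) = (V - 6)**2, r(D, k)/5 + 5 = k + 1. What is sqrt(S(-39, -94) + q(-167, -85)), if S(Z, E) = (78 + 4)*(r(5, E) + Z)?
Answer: I*sqrt(13449) ≈ 115.97*I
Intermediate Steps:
r(D, k) = -20 + 5*k (r(D, k) = -25 + 5*(k + 1) = -25 + 5*(1 + k) = -25 + (5 + 5*k) = -20 + 5*k)
S(Z, E) = -1640 + 82*Z + 410*E (S(Z, E) = (78 + 4)*((-20 + 5*E) + Z) = 82*(-20 + Z + 5*E) = -1640 + 82*Z + 410*E)
q(V, f) = (-6 + V)**2
sqrt(S(-39, -94) + q(-167, -85)) = sqrt((-1640 + 82*(-39) + 410*(-94)) + (-6 - 167)**2) = sqrt((-1640 - 3198 - 38540) + (-173)**2) = sqrt(-43378 + 29929) = sqrt(-13449) = I*sqrt(13449)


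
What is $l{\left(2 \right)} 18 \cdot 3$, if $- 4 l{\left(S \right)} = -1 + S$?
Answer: $- \frac{27}{2} \approx -13.5$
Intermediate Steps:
$l{\left(S \right)} = \frac{1}{4} - \frac{S}{4}$ ($l{\left(S \right)} = - \frac{-1 + S}{4} = \frac{1}{4} - \frac{S}{4}$)
$l{\left(2 \right)} 18 \cdot 3 = \left(\frac{1}{4} - \frac{1}{2}\right) 18 \cdot 3 = \left(- \frac{1}{4}\right) 18 \cdot 3 = \left(- \frac{9}{2}\right) 3 = - \frac{27}{2}$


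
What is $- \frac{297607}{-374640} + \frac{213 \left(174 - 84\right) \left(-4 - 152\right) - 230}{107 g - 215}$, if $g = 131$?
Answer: $- \frac{558173504093}{2585390640} \approx -215.9$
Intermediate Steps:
$- \frac{297607}{-374640} + \frac{213 \left(174 - 84\right) \left(-4 - 152\right) - 230}{107 g - 215} = - \frac{297607}{-374640} + \frac{213 \left(174 - 84\right) \left(-4 - 152\right) - 230}{107 \cdot 131 - 215} = \left(-297607\right) \left(- \frac{1}{374640}\right) + \frac{213 \cdot 90 \left(-156\right) - 230}{14017 - 215} = \frac{297607}{374640} + \frac{213 \left(-14040\right) - 230}{13802} = \frac{297607}{374640} + \left(-2990520 - 230\right) \frac{1}{13802} = \frac{297607}{374640} - \frac{1495375}{6901} = - \frac{558173504093}{2585390640}$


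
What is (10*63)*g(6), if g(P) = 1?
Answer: 630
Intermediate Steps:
(10*63)*g(6) = (10*63)*1 = 630*1 = 630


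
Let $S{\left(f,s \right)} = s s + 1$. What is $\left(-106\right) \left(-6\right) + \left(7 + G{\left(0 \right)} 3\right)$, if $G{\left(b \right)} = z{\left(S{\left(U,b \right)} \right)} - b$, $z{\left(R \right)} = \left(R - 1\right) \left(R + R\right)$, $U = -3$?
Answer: $643$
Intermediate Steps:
$S{\left(f,s \right)} = 1 + s^{2}$ ($S{\left(f,s \right)} = s^{2} + 1 = 1 + s^{2}$)
$z{\left(R \right)} = 2 R \left(-1 + R\right)$ ($z{\left(R \right)} = \left(-1 + R\right) 2 R = 2 R \left(-1 + R\right)$)
$G{\left(b \right)} = - b + 2 b^{2} \left(1 + b^{2}\right)$ ($G{\left(b \right)} = 2 \left(1 + b^{2}\right) \left(-1 + \left(1 + b^{2}\right)\right) - b = 2 \left(1 + b^{2}\right) b^{2} - b = 2 b^{2} \left(1 + b^{2}\right) - b = - b + 2 b^{2} \left(1 + b^{2}\right)$)
$\left(-106\right) \left(-6\right) + \left(7 + G{\left(0 \right)} 3\right) = \left(-106\right) \left(-6\right) + \left(7 + 0 \left(-1 + 2 \cdot 0 \left(1 + 0^{2}\right)\right) 3\right) = 636 + \left(7 + 0 \left(-1 + 2 \cdot 0 \left(1 + 0\right)\right) 3\right) = 636 + \left(7 + 0 \left(-1 + 2 \cdot 0 \cdot 1\right) 3\right) = 636 + \left(7 + 0 \left(-1 + 0\right) 3\right) = 636 + \left(7 + 0 \left(-1\right) 3\right) = 636 + \left(7 + 0 \cdot 3\right) = 636 + \left(7 + 0\right) = 636 + 7 = 643$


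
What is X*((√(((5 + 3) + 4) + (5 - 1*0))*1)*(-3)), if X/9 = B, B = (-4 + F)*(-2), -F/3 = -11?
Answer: 1566*√17 ≈ 6456.8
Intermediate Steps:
F = 33 (F = -3*(-11) = 33)
B = -58 (B = (-4 + 33)*(-2) = 29*(-2) = -58)
X = -522 (X = 9*(-58) = -522)
X*((√(((5 + 3) + 4) + (5 - 1*0))*1)*(-3)) = -522*√(((5 + 3) + 4) + (5 - 1*0))*1*(-3) = -522*√((8 + 4) + (5 + 0))*1*(-3) = -522*√(12 + 5)*1*(-3) = -522*√17*1*(-3) = -522*√17*(-3) = -(-1566)*√17 = 1566*√17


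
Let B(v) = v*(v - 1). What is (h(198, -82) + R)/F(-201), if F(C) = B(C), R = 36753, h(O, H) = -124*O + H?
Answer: 12119/40602 ≈ 0.29848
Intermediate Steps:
h(O, H) = H - 124*O
B(v) = v*(-1 + v)
F(C) = C*(-1 + C)
(h(198, -82) + R)/F(-201) = ((-82 - 124*198) + 36753)/((-201*(-1 - 201))) = ((-82 - 24552) + 36753)/((-201*(-202))) = (-24634 + 36753)/40602 = 12119*(1/40602) = 12119/40602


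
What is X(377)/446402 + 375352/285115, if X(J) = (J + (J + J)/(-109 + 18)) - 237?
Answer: 586584030279/445465671805 ≈ 1.3168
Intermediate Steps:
X(J) = -237 + 89*J/91 (X(J) = (J + (2*J)/(-91)) - 237 = (J + (2*J)*(-1/91)) - 237 = (J - 2*J/91) - 237 = 89*J/91 - 237 = -237 + 89*J/91)
X(377)/446402 + 375352/285115 = (-237 + (89/91)*377)/446402 + 375352/285115 = (-237 + 2581/7)*(1/446402) + 375352*(1/285115) = (922/7)*(1/446402) + 375352/285115 = 461/1562407 + 375352/285115 = 586584030279/445465671805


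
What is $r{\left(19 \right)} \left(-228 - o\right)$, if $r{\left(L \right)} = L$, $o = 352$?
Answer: $-11020$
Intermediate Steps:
$r{\left(19 \right)} \left(-228 - o\right) = 19 \left(-228 - 352\right) = 19 \left(-580\right) = -11020$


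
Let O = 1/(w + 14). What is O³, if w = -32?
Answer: -1/5832 ≈ -0.00017147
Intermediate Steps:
O = -1/18 (O = 1/(-32 + 14) = 1/(-18) = -1/18 ≈ -0.055556)
O³ = (-1/18)³ = -1/5832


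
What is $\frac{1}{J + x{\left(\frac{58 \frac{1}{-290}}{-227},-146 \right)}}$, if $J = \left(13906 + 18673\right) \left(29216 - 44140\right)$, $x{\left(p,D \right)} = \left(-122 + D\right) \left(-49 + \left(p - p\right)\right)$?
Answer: $- \frac{1}{486195864} \approx -2.0568 \cdot 10^{-9}$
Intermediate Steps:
$x{\left(p,D \right)} = 5978 - 49 D$ ($x{\left(p,D \right)} = \left(-122 + D\right) \left(-49 + 0\right) = \left(-122 + D\right) \left(-49\right) = 5978 - 49 D$)
$J = -486208996$ ($J = 32579 \left(-14924\right) = -486208996$)
$\frac{1}{J + x{\left(\frac{58 \frac{1}{-290}}{-227},-146 \right)}} = \frac{1}{-486208996 + \left(5978 - -7154\right)} = \frac{1}{-486208996 + \left(5978 + 7154\right)} = \frac{1}{-486208996 + 13132} = \frac{1}{-486195864} = - \frac{1}{486195864}$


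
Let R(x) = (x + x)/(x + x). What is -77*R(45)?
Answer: -77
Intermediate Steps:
R(x) = 1 (R(x) = (2*x)/((2*x)) = (2*x)*(1/(2*x)) = 1)
-77*R(45) = -77*1 = -77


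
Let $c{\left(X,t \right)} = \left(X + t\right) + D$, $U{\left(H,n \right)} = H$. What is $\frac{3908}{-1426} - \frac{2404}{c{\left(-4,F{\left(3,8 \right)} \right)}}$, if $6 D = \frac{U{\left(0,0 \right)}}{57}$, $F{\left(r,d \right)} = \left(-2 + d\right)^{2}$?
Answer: $- \frac{444145}{5704} \approx -77.865$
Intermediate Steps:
$D = 0$ ($D = \frac{0 \cdot \frac{1}{57}}{6} = \frac{1}{6} \cdot 0 = 0$)
$c{\left(X,t \right)} = X + t$ ($c{\left(X,t \right)} = \left(X + t\right) + 0 = X + t$)
$\frac{3908}{-1426} - \frac{2404}{c{\left(-4,F{\left(3,8 \right)} \right)}} = \frac{3908}{-1426} - \frac{2404}{-4 + \left(-2 + 8\right)^{2}} = 3908 \left(- \frac{1}{1426}\right) - \frac{2404}{-4 + 6^{2}} = - \frac{1954}{713} - \frac{2404}{-4 + 36} = - \frac{1954}{713} - \frac{2404}{32} = - \frac{1954}{713} - \frac{601}{8} = - \frac{444145}{5704}$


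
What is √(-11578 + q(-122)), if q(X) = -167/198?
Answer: I*√50437442/66 ≈ 107.6*I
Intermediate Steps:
q(X) = -167/198 (q(X) = -167*1/198 = -167/198)
√(-11578 + q(-122)) = √(-11578 - 167/198) = √(-2292611/198) = I*√50437442/66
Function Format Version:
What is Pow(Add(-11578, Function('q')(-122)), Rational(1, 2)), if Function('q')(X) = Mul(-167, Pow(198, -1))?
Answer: Mul(Rational(1, 66), I, Pow(50437442, Rational(1, 2))) ≈ Mul(107.60, I)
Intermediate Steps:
Function('q')(X) = Rational(-167, 198) (Function('q')(X) = Mul(-167, Rational(1, 198)) = Rational(-167, 198))
Pow(Add(-11578, Function('q')(-122)), Rational(1, 2)) = Pow(Add(-11578, Rational(-167, 198)), Rational(1, 2)) = Pow(Rational(-2292611, 198), Rational(1, 2)) = Mul(Rational(1, 66), I, Pow(50437442, Rational(1, 2)))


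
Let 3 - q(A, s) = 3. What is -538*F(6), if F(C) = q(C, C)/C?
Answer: 0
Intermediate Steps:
q(A, s) = 0 (q(A, s) = 3 - 1*3 = 3 - 3 = 0)
F(C) = 0 (F(C) = 0/C = 0)
-538*F(6) = -538*0 = 0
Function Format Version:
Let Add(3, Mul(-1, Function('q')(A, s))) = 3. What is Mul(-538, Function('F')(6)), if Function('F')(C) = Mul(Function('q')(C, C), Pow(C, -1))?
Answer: 0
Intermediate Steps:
Function('q')(A, s) = 0 (Function('q')(A, s) = Add(3, Mul(-1, 3)) = Add(3, -3) = 0)
Function('F')(C) = 0 (Function('F')(C) = Mul(0, Pow(C, -1)) = 0)
Mul(-538, Function('F')(6)) = Mul(-538, 0) = 0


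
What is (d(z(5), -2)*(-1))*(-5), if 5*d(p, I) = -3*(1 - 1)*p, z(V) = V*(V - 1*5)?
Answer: 0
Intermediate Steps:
z(V) = V*(-5 + V) (z(V) = V*(V - 5) = V*(-5 + V))
d(p, I) = 0 (d(p, I) = (-3*(1 - 1)*p)/5 = (-0*p)/5 = (-3*0)/5 = (1/5)*0 = 0)
(d(z(5), -2)*(-1))*(-5) = (0*(-1))*(-5) = 0*(-5) = 0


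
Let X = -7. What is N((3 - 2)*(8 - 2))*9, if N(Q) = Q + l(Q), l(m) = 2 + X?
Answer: 9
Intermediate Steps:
l(m) = -5 (l(m) = 2 - 7 = -5)
N(Q) = -5 + Q (N(Q) = Q - 5 = -5 + Q)
N((3 - 2)*(8 - 2))*9 = (-5 + (3 - 2)*(8 - 2))*9 = (-5 + 1*6)*9 = (-5 + 6)*9 = 1*9 = 9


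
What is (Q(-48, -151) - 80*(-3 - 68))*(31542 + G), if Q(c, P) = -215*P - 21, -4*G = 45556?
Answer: 768312972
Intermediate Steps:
G = -11389 (G = -¼*45556 = -11389)
Q(c, P) = -21 - 215*P
(Q(-48, -151) - 80*(-3 - 68))*(31542 + G) = ((-21 - 215*(-151)) - 80*(-3 - 68))*(31542 - 11389) = ((-21 + 32465) - 80*(-71))*20153 = (32444 + 5680)*20153 = 38124*20153 = 768312972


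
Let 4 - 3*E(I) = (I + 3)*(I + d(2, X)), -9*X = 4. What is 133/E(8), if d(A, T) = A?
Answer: -399/106 ≈ -3.7642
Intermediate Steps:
X = -4/9 (X = -1/9*4 = -4/9 ≈ -0.44444)
E(I) = 4/3 - (2 + I)*(3 + I)/3 (E(I) = 4/3 - (I + 3)*(I + 2)/3 = 4/3 - (3 + I)*(2 + I)/3 = 4/3 - (2 + I)*(3 + I)/3)
133/E(8) = 133/(-2/3 - 5/3*8 - 1/3*8**2) = 133/(-2/3 - 40/3 - 1/3*64) = 133/(-2/3 - 40/3 - 64/3) = 133/(-106/3) = 133*(-3/106) = -399/106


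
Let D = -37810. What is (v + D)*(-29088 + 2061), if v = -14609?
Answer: 1416728313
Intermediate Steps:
(v + D)*(-29088 + 2061) = (-14609 - 37810)*(-29088 + 2061) = -52419*(-27027) = 1416728313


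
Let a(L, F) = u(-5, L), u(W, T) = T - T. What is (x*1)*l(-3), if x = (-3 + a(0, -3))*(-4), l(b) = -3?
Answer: -36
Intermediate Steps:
u(W, T) = 0
a(L, F) = 0
x = 12 (x = (-3 + 0)*(-4) = -3*(-4) = 12)
(x*1)*l(-3) = (12*1)*(-3) = 12*(-3) = -36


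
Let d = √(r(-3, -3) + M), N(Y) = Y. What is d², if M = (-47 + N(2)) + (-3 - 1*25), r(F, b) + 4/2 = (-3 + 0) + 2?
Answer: -76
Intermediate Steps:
r(F, b) = -3 (r(F, b) = -2 + ((-3 + 0) + 2) = -2 + (-3 + 2) = -2 - 1 = -3)
M = -73 (M = (-47 + 2) + (-3 - 1*25) = -45 + (-3 - 25) = -45 - 28 = -73)
d = 2*I*√19 (d = √(-3 - 73) = √(-76) = 2*I*√19 ≈ 8.7178*I)
d² = (2*I*√19)² = -76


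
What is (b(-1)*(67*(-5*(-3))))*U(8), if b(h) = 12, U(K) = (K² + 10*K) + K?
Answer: 1833120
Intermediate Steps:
U(K) = K² + 11*K
(b(-1)*(67*(-5*(-3))))*U(8) = (12*(67*(-5*(-3))))*(8*(11 + 8)) = (12*(67*15))*(8*19) = (12*1005)*152 = 12060*152 = 1833120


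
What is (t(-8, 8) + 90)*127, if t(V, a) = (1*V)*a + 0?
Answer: 3302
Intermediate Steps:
t(V, a) = V*a (t(V, a) = V*a + 0 = V*a)
(t(-8, 8) + 90)*127 = (-8*8 + 90)*127 = (-64 + 90)*127 = 26*127 = 3302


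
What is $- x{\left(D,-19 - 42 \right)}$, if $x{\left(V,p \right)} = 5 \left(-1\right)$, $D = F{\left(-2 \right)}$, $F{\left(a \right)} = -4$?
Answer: $5$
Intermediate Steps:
$D = -4$
$x{\left(V,p \right)} = -5$
$- x{\left(D,-19 - 42 \right)} = \left(-1\right) \left(-5\right) = 5$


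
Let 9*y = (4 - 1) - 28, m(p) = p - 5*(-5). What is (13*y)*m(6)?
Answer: -10075/9 ≈ -1119.4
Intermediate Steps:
m(p) = 25 + p (m(p) = p + 25 = 25 + p)
y = -25/9 (y = ((4 - 1) - 28)/9 = (3 - 28)/9 = (⅑)*(-25) = -25/9 ≈ -2.7778)
(13*y)*m(6) = (13*(-25/9))*(25 + 6) = -325/9*31 = -10075/9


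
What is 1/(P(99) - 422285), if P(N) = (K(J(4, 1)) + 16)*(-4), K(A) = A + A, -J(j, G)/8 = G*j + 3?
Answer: -1/421901 ≈ -2.3702e-6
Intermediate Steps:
J(j, G) = -24 - 8*G*j (J(j, G) = -8*(G*j + 3) = -8*(3 + G*j) = -24 - 8*G*j)
K(A) = 2*A
P(N) = 384 (P(N) = (2*(-24 - 8*1*4) + 16)*(-4) = (2*(-24 - 32) + 16)*(-4) = (2*(-56) + 16)*(-4) = (-112 + 16)*(-4) = -96*(-4) = 384)
1/(P(99) - 422285) = 1/(384 - 422285) = 1/(-421901) = -1/421901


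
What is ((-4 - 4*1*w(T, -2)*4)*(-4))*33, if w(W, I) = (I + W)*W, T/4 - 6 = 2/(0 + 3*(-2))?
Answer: 2969648/3 ≈ 9.8988e+5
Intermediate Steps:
T = 68/3 (T = 24 + 4*(2/(0 + 3*(-2))) = 24 + 4*(2/(0 - 6)) = 24 + 4*(2/(-6)) = 24 + 4*(2*(-1/6)) = 24 + 4*(-1/3) = 24 - 4/3 = 68/3 ≈ 22.667)
w(W, I) = W*(I + W)
((-4 - 4*1*w(T, -2)*4)*(-4))*33 = ((-4 - 4*1*(68*(-2 + 68/3)/3)*4)*(-4))*33 = ((-4 - 4*1*((68/3)*(62/3))*4)*(-4))*33 = ((-4 - 4*1*(4216/9)*4)*(-4))*33 = ((-4 - 16864*4/9)*(-4))*33 = ((-4 - 4*16864/9)*(-4))*33 = ((-4 - 67456/9)*(-4))*33 = -67492/9*(-4)*33 = (269968/9)*33 = 2969648/3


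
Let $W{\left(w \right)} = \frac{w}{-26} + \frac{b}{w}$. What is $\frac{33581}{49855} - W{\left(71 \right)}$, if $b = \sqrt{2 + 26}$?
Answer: $\frac{339447}{99710} - \frac{2 \sqrt{7}}{71} \approx 3.3298$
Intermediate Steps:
$b = 2 \sqrt{7}$ ($b = \sqrt{28} = 2 \sqrt{7} \approx 5.2915$)
$W{\left(w \right)} = - \frac{w}{26} + \frac{2 \sqrt{7}}{w}$ ($W{\left(w \right)} = \frac{w}{-26} + \frac{2 \sqrt{7}}{w} = w \left(- \frac{1}{26}\right) + \frac{2 \sqrt{7}}{w} = - \frac{w}{26} + \frac{2 \sqrt{7}}{w}$)
$\frac{33581}{49855} - W{\left(71 \right)} = \frac{33581}{49855} - \left(\left(- \frac{1}{26}\right) 71 + \frac{2 \sqrt{7}}{71}\right) = 33581 \cdot \frac{1}{49855} - \left(- \frac{71}{26} + 2 \sqrt{7} \cdot \frac{1}{71}\right) = \frac{33581}{49855} - \left(- \frac{71}{26} + \frac{2 \sqrt{7}}{71}\right) = \frac{33581}{49855} + \left(\frac{71}{26} - \frac{2 \sqrt{7}}{71}\right) = \frac{339447}{99710} - \frac{2 \sqrt{7}}{71}$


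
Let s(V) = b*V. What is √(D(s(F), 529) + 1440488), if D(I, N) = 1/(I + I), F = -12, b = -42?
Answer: √10164083335/84 ≈ 1200.2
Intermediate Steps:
s(V) = -42*V
D(I, N) = 1/(2*I)
√(D(s(F), 529) + 1440488) = √(1/(2*((-42*(-12)))) + 1440488) = √((½)/504 + 1440488) = √((½)*(1/504) + 1440488) = √(1/1008 + 1440488) = √(1452011905/1008) = √10164083335/84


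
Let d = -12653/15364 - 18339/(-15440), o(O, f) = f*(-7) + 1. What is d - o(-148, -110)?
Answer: -45702586321/59305040 ≈ -770.64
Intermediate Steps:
o(O, f) = 1 - 7*f (o(O, f) = -7*f + 1 = 1 - 7*f)
d = 21599519/59305040 (d = -12653*1/15364 - 18339*(-1/15440) = -12653/15364 + 18339/15440 = 21599519/59305040 ≈ 0.36421)
d - o(-148, -110) = 21599519/59305040 - (1 - 7*(-110)) = 21599519/59305040 - (1 + 770) = 21599519/59305040 - 1*771 = 21599519/59305040 - 771 = -45702586321/59305040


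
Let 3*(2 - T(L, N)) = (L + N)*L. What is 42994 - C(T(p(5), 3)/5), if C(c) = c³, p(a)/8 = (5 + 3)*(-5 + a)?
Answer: 5374242/125 ≈ 42994.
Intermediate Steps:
p(a) = -320 + 64*a (p(a) = 8*((5 + 3)*(-5 + a)) = 8*(8*(-5 + a)) = 8*(-40 + 8*a) = -320 + 64*a)
T(L, N) = 2 - L*(L + N)/3 (T(L, N) = 2 - (L + N)*L/3 = 2 - L*(L + N)/3)
42994 - C(T(p(5), 3)/5) = 42994 - ((2 - (-320 + 64*5)²/3 - ⅓*(-320 + 64*5)*3)/5)³ = 42994 - ((2 - (-320 + 320)²/3 - ⅓*(-320 + 320)*3)*(⅕))³ = 42994 - ((2 - ⅓*0² - ⅓*0*3)*(⅕))³ = 42994 - ((2 - ⅓*0 + 0)*(⅕))³ = 42994 - ((2 + 0 + 0)*(⅕))³ = 42994 - (2*(⅕))³ = 42994 - (⅖)³ = 42994 - 1*8/125 = 42994 - 8/125 = 5374242/125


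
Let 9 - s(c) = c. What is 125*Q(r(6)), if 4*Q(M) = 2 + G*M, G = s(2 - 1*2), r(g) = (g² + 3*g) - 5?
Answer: 55375/4 ≈ 13844.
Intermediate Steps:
r(g) = -5 + g² + 3*g
s(c) = 9 - c
G = 9 (G = 9 - (2 - 1*2) = 9 - (2 - 2) = 9 - 1*0 = 9 + 0 = 9)
Q(M) = ½ + 9*M/4 (Q(M) = (2 + 9*M)/4 = ½ + 9*M/4)
125*Q(r(6)) = 125*(½ + 9*(-5 + 6² + 3*6)/4) = 125*(½ + 9*(-5 + 36 + 18)/4) = 125*(½ + (9/4)*49) = 125*(½ + 441/4) = 125*(443/4) = 55375/4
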